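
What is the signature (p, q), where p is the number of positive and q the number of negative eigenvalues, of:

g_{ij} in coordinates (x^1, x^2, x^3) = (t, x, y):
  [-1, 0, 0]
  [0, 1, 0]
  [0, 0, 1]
The metric is diagonal, so its eigenvalues are the diagonal entries: -1, 1, 1 (at a generic point, where coordinate-dependent entries are positive).
2 positive, 1 negative.
(2, 1) - Lorentzian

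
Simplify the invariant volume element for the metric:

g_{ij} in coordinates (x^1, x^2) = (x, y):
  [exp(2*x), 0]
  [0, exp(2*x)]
det(g) = exp(4*x)
√|det(g)| = exp(2*x)
Volume element: dV = exp(2*x) dx dy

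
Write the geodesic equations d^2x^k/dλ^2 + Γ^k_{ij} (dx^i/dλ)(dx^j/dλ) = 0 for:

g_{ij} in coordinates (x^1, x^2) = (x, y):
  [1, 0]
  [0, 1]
Geodesic equation: d^2x^k/dλ^2 + Γ^k_{ij} (dx^i/dλ)(dx^j/dλ) = 0.
All Christoffel symbols vanish, so the geodesics are straight lines:
d^2x/dλ^2 = 0
d^2y/dλ^2 = 0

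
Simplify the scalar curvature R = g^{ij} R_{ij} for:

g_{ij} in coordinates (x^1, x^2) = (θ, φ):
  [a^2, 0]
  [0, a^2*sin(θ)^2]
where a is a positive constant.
Non-zero Christoffel symbols (Γ^k_{ij} = Γ^k_{ji}):
Γ^θ_{φ φ} = -sin(2*θ)/2
Γ^φ_{θ φ} = 1/tan(θ)
Ricci tensor (R_{ij} = R^k_{ikj}): R_{θθ} = 1, R_{θφ} = 0, R_{φφ} = sin(θ)^2
Inverse metric: g^{θθ} = 1/a^2, g^{φφ} = 1/(a^2*sin(θ)^2)
R = g^{ij} R_{ij} = (1/a^2)(1) + (1/(a^2*sin(θ)^2))(sin(θ)^2) = 2/a^2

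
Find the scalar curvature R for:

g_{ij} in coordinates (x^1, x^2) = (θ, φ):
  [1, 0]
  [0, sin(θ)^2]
Non-zero Christoffel symbols (Γ^k_{ij} = Γ^k_{ji}):
Γ^θ_{φ φ} = -sin(2*θ)/2
Γ^φ_{θ φ} = 1/tan(θ)
Ricci tensor (R_{ij} = R^k_{ikj}): R_{θθ} = 1, R_{θφ} = 0, R_{φφ} = sin(θ)^2
Inverse metric: g^{θθ} = 1, g^{φφ} = 1/sin(θ)^2
R = g^{ij} R_{ij} = (1)(1) + (1/sin(θ)^2)(sin(θ)^2) = 2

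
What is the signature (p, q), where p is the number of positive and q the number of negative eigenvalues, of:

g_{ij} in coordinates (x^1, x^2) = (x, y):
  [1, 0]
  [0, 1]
The metric is diagonal, so its eigenvalues are the diagonal entries: 1, 1 (at a generic point, where coordinate-dependent entries are positive).
2 positive, 0 negative.
(2, 0) - Riemannian (positive definite)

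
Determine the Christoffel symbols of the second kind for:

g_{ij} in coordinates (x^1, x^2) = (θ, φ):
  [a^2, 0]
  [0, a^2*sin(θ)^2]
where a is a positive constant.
Using Γ^k_{ij} = (1/2) g^{km} (∂_i g_{mj} + ∂_j g_{mi} - ∂_m g_{ij}); the metric is diagonal, so only the m = k term contributes.
Non-zero symbols (using the symmetry Γ^k_{ij} = Γ^k_{ji}):
Γ^θ_{φ φ} = (1/2) g^{θθ} (∂_φ g_{θφ} + ∂_φ g_{θφ} - ∂_θ g_{φφ}) = (1/2)(1/a^2)((0) + (0) - (a^2*sin(2*θ))) = -sin(2*θ)/2
Γ^φ_{θ φ} = (1/2) g^{φφ} (∂_θ g_{φφ} + ∂_φ g_{φθ} - ∂_φ g_{θφ}) = (1/2)(1/(a^2*sin(θ)^2))((a^2*sin(2*θ)) + (0) - (0)) = 1/tan(θ)
All other Christoffel symbols are zero.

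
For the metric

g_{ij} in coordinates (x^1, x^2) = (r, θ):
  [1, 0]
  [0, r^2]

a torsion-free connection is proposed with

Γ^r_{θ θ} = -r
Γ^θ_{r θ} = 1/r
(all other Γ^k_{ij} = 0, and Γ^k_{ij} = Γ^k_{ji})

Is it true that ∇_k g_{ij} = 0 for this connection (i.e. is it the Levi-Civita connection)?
Using ∇_k g_{ij} = ∂_k g_{ij} - Γ^m_{ki} g_{mj} - Γ^m_{kj} g_{im}:
e.g. ∇_r g_{θθ} = (2*r) - (r) - (r) = 0
Every component ∇_k g_{ij} vanishes: the connection is metric compatible.
Yes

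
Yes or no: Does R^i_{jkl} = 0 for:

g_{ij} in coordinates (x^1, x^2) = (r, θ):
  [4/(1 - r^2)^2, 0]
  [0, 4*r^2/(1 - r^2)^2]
Non-zero Christoffel symbols:
Γ^r_{r r} = 2*r/(1 - r^2)
Γ^r_{θ θ} = (r^3 + r)/(r^2 - 1)
Γ^θ_{r θ} = (-r^2 - 1)/(r^3 - r)
Ricci tensor: R_{rr} = -4/(r^2 - 1)^2, R_{rθ} = 0, R_{θθ} = -4*r^2/(r^2 - 1)^2
The Ricci tensor is non-zero, so the Riemann tensor is non-zero: not flat.
No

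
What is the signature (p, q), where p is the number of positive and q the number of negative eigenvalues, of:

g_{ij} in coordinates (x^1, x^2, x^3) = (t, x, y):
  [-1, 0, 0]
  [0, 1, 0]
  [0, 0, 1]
The metric is diagonal, so its eigenvalues are the diagonal entries: -1, 1, 1 (at a generic point, where coordinate-dependent entries are positive).
2 positive, 1 negative.
(2, 1) - Lorentzian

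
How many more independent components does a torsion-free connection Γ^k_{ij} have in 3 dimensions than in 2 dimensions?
Independent components in n dimensions: n × n(n+1)/2 = n^2(n+1)/2.
3D: 3 × 6 = 18
2D: 2 × 3 = 6
Difference = 18 - 6 = 12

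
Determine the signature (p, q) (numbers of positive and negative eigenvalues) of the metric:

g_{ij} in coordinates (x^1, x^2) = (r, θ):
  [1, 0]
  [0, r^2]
The metric is diagonal, so its eigenvalues are the diagonal entries: 1, r^2 (at a generic point, where coordinate-dependent entries are positive).
2 positive, 0 negative.
(2, 0) - Riemannian (positive definite)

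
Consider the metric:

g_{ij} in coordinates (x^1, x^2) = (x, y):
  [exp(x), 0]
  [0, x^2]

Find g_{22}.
With x^1 = x, x^2 = y, g_{22} = g_{yy} is the row-2, column-2 entry of the matrix.
g_{22} = x^2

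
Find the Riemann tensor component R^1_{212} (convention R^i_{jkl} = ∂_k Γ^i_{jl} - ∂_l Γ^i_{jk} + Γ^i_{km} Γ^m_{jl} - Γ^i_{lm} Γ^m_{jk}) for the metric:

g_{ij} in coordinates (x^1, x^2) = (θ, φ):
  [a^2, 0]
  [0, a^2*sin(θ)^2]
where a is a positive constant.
Non-zero Christoffel symbols (Γ^k_{ij} = Γ^k_{ji}):
Γ^θ_{φ φ} = -sin(2*θ)/2
Γ^φ_{θ φ} = 1/tan(θ)
R^θ_{φ θ φ} = ∂_θ Γ^θ_{φ φ} - ∂_φ Γ^θ_{φ θ} + Γ^θ_{θ m} Γ^m_{φ φ} - Γ^θ_{φ m} Γ^m_{φ θ}
  = (-cos(2*θ)) - (0) + (0) - (-cos(θ)^2) = sin(θ)^2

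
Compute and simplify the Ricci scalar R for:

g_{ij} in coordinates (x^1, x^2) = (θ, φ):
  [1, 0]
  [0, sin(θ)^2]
Non-zero Christoffel symbols (Γ^k_{ij} = Γ^k_{ji}):
Γ^θ_{φ φ} = -sin(2*θ)/2
Γ^φ_{θ φ} = 1/tan(θ)
Ricci tensor (R_{ij} = R^k_{ikj}): R_{θθ} = 1, R_{θφ} = 0, R_{φφ} = sin(θ)^2
Inverse metric: g^{θθ} = 1, g^{φφ} = 1/sin(θ)^2
R = g^{ij} R_{ij} = (1)(1) + (1/sin(θ)^2)(sin(θ)^2) = 2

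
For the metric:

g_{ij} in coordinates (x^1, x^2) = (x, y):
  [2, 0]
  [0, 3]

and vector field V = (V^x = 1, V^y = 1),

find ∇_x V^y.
All Christoffel symbols are zero.
∇_x V^y = ∂_x V^y + Γ^y_{x j} V^j
  = (0) + (0)(1) + (0)(1)
  = 0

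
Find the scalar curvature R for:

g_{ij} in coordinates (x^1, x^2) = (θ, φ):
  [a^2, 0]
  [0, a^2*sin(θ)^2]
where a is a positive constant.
Non-zero Christoffel symbols (Γ^k_{ij} = Γ^k_{ji}):
Γ^θ_{φ φ} = -sin(2*θ)/2
Γ^φ_{θ φ} = 1/tan(θ)
Ricci tensor (R_{ij} = R^k_{ikj}): R_{θθ} = 1, R_{θφ} = 0, R_{φφ} = sin(θ)^2
Inverse metric: g^{θθ} = 1/a^2, g^{φφ} = 1/(a^2*sin(θ)^2)
R = g^{ij} R_{ij} = (1/a^2)(1) + (1/(a^2*sin(θ)^2))(sin(θ)^2) = 2/a^2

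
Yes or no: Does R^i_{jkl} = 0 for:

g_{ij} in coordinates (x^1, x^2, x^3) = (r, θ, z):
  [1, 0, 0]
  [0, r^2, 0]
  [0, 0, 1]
Non-zero Christoffel symbols:
Γ^r_{θ θ} = -r
Γ^θ_{r θ} = 1/r
Ricci tensor: R_{rr} = 0, R_{rθ} = 0, R_{rz} = 0, R_{θθ} = 0, R_{θz} = 0, R_{zz} = 0
All R_{ij} vanish; in 3 dimensions the Riemann tensor is fully determined by the Ricci tensor, so R^i_{jkl} = 0: the metric is flat (curvilinear coordinates on flat space).
Yes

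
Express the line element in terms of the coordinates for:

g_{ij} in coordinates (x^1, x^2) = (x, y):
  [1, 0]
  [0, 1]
ds^2 = g_{ij} dx^i dx^j; only the non-zero components contribute.
ds^2 = dx^2 + dy^2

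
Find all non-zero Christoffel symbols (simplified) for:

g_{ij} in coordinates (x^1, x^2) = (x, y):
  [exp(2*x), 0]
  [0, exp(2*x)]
Using Γ^k_{ij} = (1/2) g^{km} (∂_i g_{mj} + ∂_j g_{mi} - ∂_m g_{ij}); the metric is diagonal, so only the m = k term contributes.
Non-zero symbols (using the symmetry Γ^k_{ij} = Γ^k_{ji}):
Γ^x_{x x} = (1/2) g^{xx} (∂_x g_{xx} + ∂_x g_{xx} - ∂_x g_{xx}) = (1/2)(exp(-2*x))((2*exp(2*x)) + (2*exp(2*x)) - (2*exp(2*x))) = 1
Γ^x_{y y} = (1/2) g^{xx} (∂_y g_{xy} + ∂_y g_{xy} - ∂_x g_{yy}) = (1/2)(exp(-2*x))((0) + (0) - (2*exp(2*x))) = -1
Γ^y_{x y} = (1/2) g^{yy} (∂_x g_{yy} + ∂_y g_{yx} - ∂_y g_{xy}) = (1/2)(exp(-2*x))((2*exp(2*x)) + (0) - (0)) = 1
All other Christoffel symbols are zero.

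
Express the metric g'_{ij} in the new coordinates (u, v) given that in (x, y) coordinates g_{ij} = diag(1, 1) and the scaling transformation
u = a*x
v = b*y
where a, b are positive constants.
Invert the transformation: x = u/a, y = v/b
g'_{ij} = (∂x^k/∂x'^i)(∂x^l/∂x'^j) g_{kl}; with g_{kl} = δ_{kl} this is Σ_k (∂x^k/∂x'^i)(∂x^k/∂x'^j).
Jacobian: ∂x/∂u = 1/a, ∂x/∂v = 0, ∂y/∂u = 0, ∂y/∂v = 1/b
g'_{uu} = (1/a)(1/a) + (0)(0) = 1/a^2
g'_{uv} = (1/a)(0) + (0)(1/b) = 0
g'_{vv} = (0)(0) + (1/b)(1/b) = 1/b^2
g'_{ij} = diag(1/a^2, 1/b^2)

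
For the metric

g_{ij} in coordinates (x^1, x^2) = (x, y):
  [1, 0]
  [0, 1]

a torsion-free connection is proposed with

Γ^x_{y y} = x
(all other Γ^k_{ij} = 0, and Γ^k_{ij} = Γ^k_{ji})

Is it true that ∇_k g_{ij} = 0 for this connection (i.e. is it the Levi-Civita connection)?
Using ∇_k g_{ij} = ∂_k g_{ij} - Γ^m_{ki} g_{mj} - Γ^m_{kj} g_{im}:
∇_y g_{xy} = (0) - (0) - (x) = -x ≠ 0
So the connection is not metric compatible (it is not the Levi-Civita connection).
No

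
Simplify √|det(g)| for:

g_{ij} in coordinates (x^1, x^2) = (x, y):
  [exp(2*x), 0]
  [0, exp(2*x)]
det(g) = exp(4*x)
√|det(g)| = exp(2*x)
Volume element: dV = exp(2*x) dx dy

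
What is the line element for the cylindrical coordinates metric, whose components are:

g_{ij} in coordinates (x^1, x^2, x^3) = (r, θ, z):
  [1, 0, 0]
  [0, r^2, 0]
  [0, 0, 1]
ds^2 = g_{ij} dx^i dx^j; only the non-zero components contribute.
ds^2 = dr^2 + r^2 dθ^2 + dz^2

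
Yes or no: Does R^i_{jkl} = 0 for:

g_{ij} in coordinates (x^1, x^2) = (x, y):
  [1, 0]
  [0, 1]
All metric components are constant, so every Christoffel symbol vanishes and R^i_{jkl} = 0.
Yes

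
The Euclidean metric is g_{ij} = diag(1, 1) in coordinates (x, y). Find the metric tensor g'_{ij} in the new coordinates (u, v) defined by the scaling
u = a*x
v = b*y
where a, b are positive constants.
Invert the transformation: x = u/a, y = v/b
g'_{ij} = (∂x^k/∂x'^i)(∂x^l/∂x'^j) g_{kl}; with g_{kl} = δ_{kl} this is Σ_k (∂x^k/∂x'^i)(∂x^k/∂x'^j).
Jacobian: ∂x/∂u = 1/a, ∂x/∂v = 0, ∂y/∂u = 0, ∂y/∂v = 1/b
g'_{uu} = (1/a)(1/a) + (0)(0) = 1/a^2
g'_{uv} = (1/a)(0) + (0)(1/b) = 0
g'_{vv} = (0)(0) + (1/b)(1/b) = 1/b^2
g'_{ij} = diag(1/a^2, 1/b^2)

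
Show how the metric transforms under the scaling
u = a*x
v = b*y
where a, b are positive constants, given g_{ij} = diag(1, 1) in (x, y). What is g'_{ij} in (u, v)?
Invert the transformation: x = u/a, y = v/b
g'_{ij} = (∂x^k/∂x'^i)(∂x^l/∂x'^j) g_{kl}; with g_{kl} = δ_{kl} this is Σ_k (∂x^k/∂x'^i)(∂x^k/∂x'^j).
Jacobian: ∂x/∂u = 1/a, ∂x/∂v = 0, ∂y/∂u = 0, ∂y/∂v = 1/b
g'_{uu} = (1/a)(1/a) + (0)(0) = 1/a^2
g'_{uv} = (1/a)(0) + (0)(1/b) = 0
g'_{vv} = (0)(0) + (1/b)(1/b) = 1/b^2
g'_{ij} = diag(1/a^2, 1/b^2)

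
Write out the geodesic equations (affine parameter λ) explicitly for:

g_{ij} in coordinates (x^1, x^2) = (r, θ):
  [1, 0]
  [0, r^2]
Geodesic equation: d^2x^k/dλ^2 + Γ^k_{ij} (dx^i/dλ)(dx^j/dλ) = 0.
Non-zero Christoffel symbols:
Γ^r_{θ θ} = -r
Γ^θ_{r θ} = 1/r
Substituting (the symmetric pair Γ^k_{ij}, Γ^k_{ji} combines into a factor 2):
d^2r/dλ^2 - r (dθ/dλ)^2 = 0
d^2θ/dλ^2 + (2/r) (dr/dλ)(dθ/dλ) = 0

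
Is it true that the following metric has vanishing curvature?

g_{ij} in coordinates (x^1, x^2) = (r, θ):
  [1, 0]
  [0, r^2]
Non-zero Christoffel symbols:
Γ^r_{θ θ} = -r
Γ^θ_{r θ} = 1/r
Ricci tensor: R_{rr} = 0, R_{rθ} = 0, R_{θθ} = 0
All R_{ij} vanish; in 2 dimensions the Riemann tensor is fully determined by the Ricci tensor, so R^i_{jkl} = 0: the metric is flat (curvilinear coordinates on flat space).
Yes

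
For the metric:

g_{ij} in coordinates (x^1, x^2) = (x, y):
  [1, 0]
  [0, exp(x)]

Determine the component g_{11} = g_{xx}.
With x^1 = x, x^2 = y, g_{11} = g_{xx} is the row-1, column-1 entry of the matrix.
g_{11} = 1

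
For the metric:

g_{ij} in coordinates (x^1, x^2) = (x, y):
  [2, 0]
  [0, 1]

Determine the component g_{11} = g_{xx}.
With x^1 = x, x^2 = y, g_{11} = g_{xx} is the row-1, column-1 entry of the matrix.
g_{11} = 2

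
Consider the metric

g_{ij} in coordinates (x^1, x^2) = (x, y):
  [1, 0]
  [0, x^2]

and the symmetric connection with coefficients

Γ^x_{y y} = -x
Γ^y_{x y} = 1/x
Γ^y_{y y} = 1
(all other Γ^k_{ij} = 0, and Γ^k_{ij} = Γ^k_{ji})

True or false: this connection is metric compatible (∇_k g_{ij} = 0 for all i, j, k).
Using ∇_k g_{ij} = ∂_k g_{ij} - Γ^m_{ki} g_{mj} - Γ^m_{kj} g_{im}:
∇_y g_{yy} = (0) - (x^2) - (x^2) = -2*x^2 ≠ 0
So the connection is not metric compatible (it is not the Levi-Civita connection).
False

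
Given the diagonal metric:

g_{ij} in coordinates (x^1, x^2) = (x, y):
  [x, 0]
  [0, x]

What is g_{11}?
With x^1 = x, x^2 = y, g_{11} = g_{xx} is the row-1, column-1 entry of the matrix.
g_{11} = x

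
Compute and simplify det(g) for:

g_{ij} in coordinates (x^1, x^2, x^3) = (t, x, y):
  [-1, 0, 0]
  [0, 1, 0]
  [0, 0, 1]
Diagonal metric: det(g) = g_{11}·g_{22}·g_{33}
= (-1)·(1)·(1)
det(g) = -1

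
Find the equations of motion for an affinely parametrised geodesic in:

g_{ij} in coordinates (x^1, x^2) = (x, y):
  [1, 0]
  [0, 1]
Geodesic equation: d^2x^k/dλ^2 + Γ^k_{ij} (dx^i/dλ)(dx^j/dλ) = 0.
All Christoffel symbols vanish, so the geodesics are straight lines:
d^2x/dλ^2 = 0
d^2y/dλ^2 = 0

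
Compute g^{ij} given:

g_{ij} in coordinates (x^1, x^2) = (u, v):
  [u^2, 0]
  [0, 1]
The metric is diagonal, so g^{ij} is diagonal with entries 1/g_{ii}: diag(1/(u^2), 1).
g^{ij}:
  [1/u^2, 0]
  [0, 1]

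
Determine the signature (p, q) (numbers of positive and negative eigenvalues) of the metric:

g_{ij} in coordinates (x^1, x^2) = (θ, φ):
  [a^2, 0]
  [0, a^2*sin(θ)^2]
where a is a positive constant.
The metric is diagonal, so its eigenvalues are the diagonal entries: a^2, a^2*sin(θ)^2 (at a generic point, where coordinate-dependent entries are positive).
2 positive, 0 negative.
(2, 0) - Riemannian (positive definite)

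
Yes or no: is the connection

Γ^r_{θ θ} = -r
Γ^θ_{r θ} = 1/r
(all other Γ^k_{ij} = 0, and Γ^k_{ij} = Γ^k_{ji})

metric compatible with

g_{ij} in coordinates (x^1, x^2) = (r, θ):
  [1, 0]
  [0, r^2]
Using ∇_k g_{ij} = ∂_k g_{ij} - Γ^m_{ki} g_{mj} - Γ^m_{kj} g_{im}:
e.g. ∇_r g_{θθ} = (2*r) - (r) - (r) = 0
Every component ∇_k g_{ij} vanishes: the connection is metric compatible.
Yes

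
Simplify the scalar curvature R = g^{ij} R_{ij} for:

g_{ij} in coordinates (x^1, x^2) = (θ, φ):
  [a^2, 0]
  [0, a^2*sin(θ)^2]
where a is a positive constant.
Non-zero Christoffel symbols (Γ^k_{ij} = Γ^k_{ji}):
Γ^θ_{φ φ} = -sin(2*θ)/2
Γ^φ_{θ φ} = 1/tan(θ)
Ricci tensor (R_{ij} = R^k_{ikj}): R_{θθ} = 1, R_{θφ} = 0, R_{φφ} = sin(θ)^2
Inverse metric: g^{θθ} = 1/a^2, g^{φφ} = 1/(a^2*sin(θ)^2)
R = g^{ij} R_{ij} = (1/a^2)(1) + (1/(a^2*sin(θ)^2))(sin(θ)^2) = 2/a^2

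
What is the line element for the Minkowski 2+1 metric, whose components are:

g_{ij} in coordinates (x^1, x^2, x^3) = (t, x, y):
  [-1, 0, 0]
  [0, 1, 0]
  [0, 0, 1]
ds^2 = g_{ij} dx^i dx^j; only the non-zero components contribute.
ds^2 = -dt^2 + dx^2 + dy^2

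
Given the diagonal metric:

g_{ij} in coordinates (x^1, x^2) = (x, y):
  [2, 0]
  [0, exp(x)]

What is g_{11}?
With x^1 = x, x^2 = y, g_{11} = g_{xx} is the row-1, column-1 entry of the matrix.
g_{11} = 2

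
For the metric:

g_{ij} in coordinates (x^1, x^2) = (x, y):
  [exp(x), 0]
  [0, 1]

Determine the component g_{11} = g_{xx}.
With x^1 = x, x^2 = y, g_{11} = g_{xx} is the row-1, column-1 entry of the matrix.
g_{11} = exp(x)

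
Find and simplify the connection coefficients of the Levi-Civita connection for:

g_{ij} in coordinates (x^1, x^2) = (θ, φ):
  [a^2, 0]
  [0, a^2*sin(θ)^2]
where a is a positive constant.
Using Γ^k_{ij} = (1/2) g^{km} (∂_i g_{mj} + ∂_j g_{mi} - ∂_m g_{ij}); the metric is diagonal, so only the m = k term contributes.
Non-zero symbols (using the symmetry Γ^k_{ij} = Γ^k_{ji}):
Γ^θ_{φ φ} = (1/2) g^{θθ} (∂_φ g_{θφ} + ∂_φ g_{θφ} - ∂_θ g_{φφ}) = (1/2)(1/a^2)((0) + (0) - (a^2*sin(2*θ))) = -sin(2*θ)/2
Γ^φ_{θ φ} = (1/2) g^{φφ} (∂_θ g_{φφ} + ∂_φ g_{φθ} - ∂_φ g_{θφ}) = (1/2)(1/(a^2*sin(θ)^2))((a^2*sin(2*θ)) + (0) - (0)) = 1/tan(θ)
All other Christoffel symbols are zero.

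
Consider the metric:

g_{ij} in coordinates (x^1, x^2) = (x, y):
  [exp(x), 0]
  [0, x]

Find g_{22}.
With x^1 = x, x^2 = y, g_{22} = g_{yy} is the row-2, column-2 entry of the matrix.
g_{22} = x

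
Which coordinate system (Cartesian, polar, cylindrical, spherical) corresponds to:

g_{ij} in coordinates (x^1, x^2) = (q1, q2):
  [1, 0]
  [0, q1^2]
The line element ds^2 = dq1^2 + q1^2 dq2^2 is dr^2 + r^2 dθ^2 with q1 = r, q2 = θ.
polar coordinates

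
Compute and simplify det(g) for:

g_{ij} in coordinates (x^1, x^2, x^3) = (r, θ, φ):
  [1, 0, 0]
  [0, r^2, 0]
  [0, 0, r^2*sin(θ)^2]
Diagonal metric: det(g) = g_{11}·g_{22}·g_{33}
= (1)·(r^2)·(r^2*sin(θ)^2)
det(g) = r^4*sin(θ)^2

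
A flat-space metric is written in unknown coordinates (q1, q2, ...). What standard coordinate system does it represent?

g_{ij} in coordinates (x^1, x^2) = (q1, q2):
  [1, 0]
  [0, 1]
All components are constant and the metric is the identity, i.e. orthonormal rectilinear coordinates.
Cartesian (2D) coordinates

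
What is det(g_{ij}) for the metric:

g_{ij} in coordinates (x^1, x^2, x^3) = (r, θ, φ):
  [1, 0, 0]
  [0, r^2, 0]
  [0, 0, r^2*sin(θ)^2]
Diagonal metric: det(g) = g_{11}·g_{22}·g_{33}
= (1)·(r^2)·(r^2*sin(θ)^2)
det(g) = r^4*sin(θ)^2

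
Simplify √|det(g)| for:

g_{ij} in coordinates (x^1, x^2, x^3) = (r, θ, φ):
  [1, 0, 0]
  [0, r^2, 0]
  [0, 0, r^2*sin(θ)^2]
det(g) = r^4*sin(θ)^2
√|det(g)| = r^2*sin(θ) (taking 0 < θ < π so that |sin(θ)| = sin(θ))
Volume element: dV = r^2*sin(θ) dr dθ dφ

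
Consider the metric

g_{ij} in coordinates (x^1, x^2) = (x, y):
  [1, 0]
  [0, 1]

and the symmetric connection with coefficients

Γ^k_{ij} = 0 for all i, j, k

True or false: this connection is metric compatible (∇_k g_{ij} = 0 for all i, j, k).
Using ∇_k g_{ij} = ∂_k g_{ij} - Γ^m_{ki} g_{mj} - Γ^m_{kj} g_{im}:
e.g. ∇_y g_{xx} = (0) - (0) - (0) = 0
Every component ∇_k g_{ij} vanishes: the connection is metric compatible.
True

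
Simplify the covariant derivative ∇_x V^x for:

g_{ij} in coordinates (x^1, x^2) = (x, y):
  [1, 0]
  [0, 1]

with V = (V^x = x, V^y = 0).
All Christoffel symbols are zero.
∇_x V^x = ∂_x V^x + Γ^x_{x j} V^j
  = (1) + (0)(x) + (0)(0)
  = 1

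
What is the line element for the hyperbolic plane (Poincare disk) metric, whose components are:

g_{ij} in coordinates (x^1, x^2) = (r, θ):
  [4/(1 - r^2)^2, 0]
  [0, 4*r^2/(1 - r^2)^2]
ds^2 = g_{ij} dx^i dx^j; only the non-zero components contribute.
ds^2 = (4/(1 - r^2)^2) dr^2 + (4*r^2/(1 - r^2)^2) dθ^2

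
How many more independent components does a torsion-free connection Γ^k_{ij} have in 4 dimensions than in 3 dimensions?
Independent components in n dimensions: n × n(n+1)/2 = n^2(n+1)/2.
4D: 4 × 10 = 40
3D: 3 × 6 = 18
Difference = 40 - 18 = 22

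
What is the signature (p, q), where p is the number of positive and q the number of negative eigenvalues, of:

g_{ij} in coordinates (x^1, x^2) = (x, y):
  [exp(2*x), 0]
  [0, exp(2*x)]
The metric is diagonal, so its eigenvalues are the diagonal entries: exp(2*x), exp(2*x) (at a generic point, where coordinate-dependent entries are positive).
2 positive, 0 negative.
(2, 0) - Riemannian (positive definite)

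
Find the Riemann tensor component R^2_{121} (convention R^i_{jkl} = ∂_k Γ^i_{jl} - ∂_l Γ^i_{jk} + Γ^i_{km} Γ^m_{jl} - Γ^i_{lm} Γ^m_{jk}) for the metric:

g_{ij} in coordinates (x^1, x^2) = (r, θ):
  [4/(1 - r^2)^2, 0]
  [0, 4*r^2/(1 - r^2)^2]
Non-zero Christoffel symbols (Γ^k_{ij} = Γ^k_{ji}):
Γ^r_{r r} = 2*r/(1 - r^2)
Γ^r_{θ θ} = (r^3 + r)/(r^2 - 1)
Γ^θ_{r θ} = (-r^2 - 1)/(r^3 - r)
R^θ_{r θ r} = ∂_θ Γ^θ_{r r} - ∂_r Γ^θ_{r θ} + Γ^θ_{θ m} Γ^m_{r r} - Γ^θ_{r m} Γ^m_{r θ}
  = (0) - ((r^4 + 4*r^2 - 1)/(r^3 - r)^2) + (2*(r^2 + 1)/(r^2 - 1)^2) - ((r^2 + 1)^2/(r^3 - r)^2) = -4/(r^2 - 1)^2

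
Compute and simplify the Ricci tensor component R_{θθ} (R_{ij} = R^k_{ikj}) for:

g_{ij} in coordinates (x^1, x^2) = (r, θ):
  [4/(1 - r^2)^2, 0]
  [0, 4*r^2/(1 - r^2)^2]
Non-zero Christoffel symbols (Γ^k_{ij} = Γ^k_{ji}):
Γ^r_{r r} = 2*r/(1 - r^2)
Γ^r_{θ θ} = (r^3 + r)/(r^2 - 1)
Γ^θ_{r θ} = (-r^2 - 1)/(r^3 - r)
R^r_{θ r θ} = ∂_r Γ^r_{θ θ} - ∂_θ Γ^r_{θ r} + Γ^r_{r m} Γ^m_{θ θ} - Γ^r_{θ m} Γ^m_{θ r}
  = ((r^4 - 4*r^2 - 1)/(r^2 - 1)^2) - (0) + (-2*r^2*(r^2 + 1)/(r^2 - 1)^2) - (-(r^2 + 1)^2/(r^2 - 1)^2) = -4*r^2/(r^2 - 1)^2
R^θ_{θ θ θ} = 0 (a repeated index in an antisymmetric pair)
R_{θθ} = R^r_{θ r θ} + R^θ_{θ θ θ} = (-4*r^2/(r^2 - 1)^2) + (0) = -4*r^2/(r^2 - 1)^2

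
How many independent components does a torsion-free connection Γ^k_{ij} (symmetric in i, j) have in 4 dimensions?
Γ^k_{ij} has n choices for the upper index and n(n+1)/2 independent symmetric lower index pairs.
Total = 4 × 4×5/2 = 4 × 10 = 40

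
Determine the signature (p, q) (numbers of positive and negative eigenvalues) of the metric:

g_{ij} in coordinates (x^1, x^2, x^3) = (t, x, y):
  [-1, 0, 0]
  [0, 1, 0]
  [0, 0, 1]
The metric is diagonal, so its eigenvalues are the diagonal entries: -1, 1, 1 (at a generic point, where coordinate-dependent entries are positive).
2 positive, 1 negative.
(2, 1) - Lorentzian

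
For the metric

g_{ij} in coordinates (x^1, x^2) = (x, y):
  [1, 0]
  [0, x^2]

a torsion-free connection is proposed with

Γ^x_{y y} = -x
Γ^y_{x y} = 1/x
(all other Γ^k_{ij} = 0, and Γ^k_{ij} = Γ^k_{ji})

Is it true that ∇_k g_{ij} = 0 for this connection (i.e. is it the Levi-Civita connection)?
Using ∇_k g_{ij} = ∂_k g_{ij} - Γ^m_{ki} g_{mj} - Γ^m_{kj} g_{im}:
e.g. ∇_x g_{yy} = (2*x) - (x) - (x) = 0
Every component ∇_k g_{ij} vanishes: the connection is metric compatible.
Yes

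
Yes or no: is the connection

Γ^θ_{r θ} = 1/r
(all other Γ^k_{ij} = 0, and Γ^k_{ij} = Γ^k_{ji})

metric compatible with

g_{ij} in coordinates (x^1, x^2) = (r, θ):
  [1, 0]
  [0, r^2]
Using ∇_k g_{ij} = ∂_k g_{ij} - Γ^m_{ki} g_{mj} - Γ^m_{kj} g_{im}:
∇_θ g_{rθ} = (0) - (r) - (0) = -r ≠ 0
So the connection is not metric compatible (it is not the Levi-Civita connection).
No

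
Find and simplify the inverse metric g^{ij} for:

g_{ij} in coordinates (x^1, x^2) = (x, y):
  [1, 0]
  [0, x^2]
The metric is diagonal, so g^{ij} is diagonal with entries 1/g_{ii}: diag(1, 1/(x^2)).
g^{ij}:
  [1, 0]
  [0, 1/x^2]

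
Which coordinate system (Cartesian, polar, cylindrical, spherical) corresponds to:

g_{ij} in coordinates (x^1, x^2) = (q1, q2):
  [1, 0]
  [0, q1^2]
The line element ds^2 = dq1^2 + q1^2 dq2^2 is dr^2 + r^2 dθ^2 with q1 = r, q2 = θ.
polar coordinates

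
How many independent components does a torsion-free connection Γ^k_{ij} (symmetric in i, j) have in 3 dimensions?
Γ^k_{ij} has n choices for the upper index and n(n+1)/2 independent symmetric lower index pairs.
Total = 3 × 3×4/2 = 3 × 6 = 18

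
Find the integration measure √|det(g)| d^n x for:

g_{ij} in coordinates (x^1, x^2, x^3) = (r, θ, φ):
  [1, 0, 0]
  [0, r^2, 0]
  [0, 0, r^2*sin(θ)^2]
det(g) = r^4*sin(θ)^2
√|det(g)| = r^2*sin(θ) (taking 0 < θ < π so that |sin(θ)| = sin(θ))
Volume element: dV = r^2*sin(θ) dr dθ dφ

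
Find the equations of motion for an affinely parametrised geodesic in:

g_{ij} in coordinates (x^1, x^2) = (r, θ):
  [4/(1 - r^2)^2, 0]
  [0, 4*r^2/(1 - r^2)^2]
Geodesic equation: d^2x^k/dλ^2 + Γ^k_{ij} (dx^i/dλ)(dx^j/dλ) = 0.
Non-zero Christoffel symbols:
Γ^r_{r r} = 2*r/(1 - r^2)
Γ^r_{θ θ} = (r^3 + r)/(r^2 - 1)
Γ^θ_{r θ} = (-r^2 - 1)/(r^3 - r)
Substituting (the symmetric pair Γ^k_{ij}, Γ^k_{ji} combines into a factor 2):
d^2r/dλ^2 + (2*r/(1 - r^2)) (dr/dλ)^2 + ((r^3 + r)/(r^2 - 1)) (dθ/dλ)^2 = 0
d^2θ/dλ^2 + ((-2*r^2 - 2)/(r^3 - r)) (dr/dλ)(dθ/dλ) = 0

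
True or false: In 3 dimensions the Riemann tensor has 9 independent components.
n^2(n^2-1)/12 = 9·8/12 = 6 independent components for n = 3.
False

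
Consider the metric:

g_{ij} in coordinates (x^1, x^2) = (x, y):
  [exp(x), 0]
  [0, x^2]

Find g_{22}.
With x^1 = x, x^2 = y, g_{22} = g_{yy} is the row-2, column-2 entry of the matrix.
g_{22} = x^2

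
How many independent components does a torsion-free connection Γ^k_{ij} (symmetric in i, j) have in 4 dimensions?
Γ^k_{ij} has n choices for the upper index and n(n+1)/2 independent symmetric lower index pairs.
Total = 4 × 4×5/2 = 4 × 10 = 40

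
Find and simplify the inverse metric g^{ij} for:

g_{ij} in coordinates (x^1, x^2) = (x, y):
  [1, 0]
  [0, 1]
The metric is diagonal, so g^{ij} is diagonal with entries 1/g_{ii}: diag(1, 1).
g^{ij}:
  [1, 0]
  [0, 1]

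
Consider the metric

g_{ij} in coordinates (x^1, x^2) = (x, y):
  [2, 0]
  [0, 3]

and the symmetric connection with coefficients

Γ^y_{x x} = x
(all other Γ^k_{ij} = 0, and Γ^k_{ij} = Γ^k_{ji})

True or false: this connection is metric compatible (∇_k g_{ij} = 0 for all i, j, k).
Using ∇_k g_{ij} = ∂_k g_{ij} - Γ^m_{ki} g_{mj} - Γ^m_{kj} g_{im}:
∇_x g_{xy} = (0) - (3*x) - (0) = -3*x ≠ 0
So the connection is not metric compatible (it is not the Levi-Civita connection).
False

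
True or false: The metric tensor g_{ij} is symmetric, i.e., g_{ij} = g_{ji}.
By definition the metric is a symmetric bilinear form, g_{ij} = g_{ji}.
True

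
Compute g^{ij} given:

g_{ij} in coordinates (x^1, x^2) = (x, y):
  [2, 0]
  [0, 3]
The metric is diagonal, so g^{ij} is diagonal with entries 1/g_{ii}: diag(1/2, 1/3).
g^{ij}:
  [1/2, 0]
  [0, 1/3]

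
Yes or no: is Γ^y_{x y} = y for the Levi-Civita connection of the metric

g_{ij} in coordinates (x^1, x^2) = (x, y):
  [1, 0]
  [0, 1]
Γ^y_{x y} = (1/2) g^{yy} (∂_x g_{yy} + ∂_y g_{yx} - ∂_y g_{xy}) = (1/2)(1)((0) + (0) - (0)) = 0
This differs from the proposed value y.
No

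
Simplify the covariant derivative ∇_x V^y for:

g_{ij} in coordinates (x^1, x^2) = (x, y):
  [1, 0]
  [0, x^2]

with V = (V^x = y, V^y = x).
Non-zero Christoffel symbols:
Γ^x_{y y} = -x
Γ^y_{x y} = 1/x
∇_x V^y = ∂_x V^y + Γ^y_{x j} V^j
  = (1) + (0)(y) + (1/x)(x)
  = 2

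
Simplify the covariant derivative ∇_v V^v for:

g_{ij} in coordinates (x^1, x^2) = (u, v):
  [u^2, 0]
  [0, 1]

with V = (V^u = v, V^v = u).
Non-zero Christoffel symbols:
Γ^u_{u u} = 1/u
∇_v V^v = ∂_v V^v + Γ^v_{v j} V^j
  = (0) + (0)(v) + (0)(u)
  = 0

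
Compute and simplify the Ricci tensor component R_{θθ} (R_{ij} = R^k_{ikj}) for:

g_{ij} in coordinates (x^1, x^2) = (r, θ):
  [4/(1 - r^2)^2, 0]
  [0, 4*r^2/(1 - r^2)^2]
Non-zero Christoffel symbols (Γ^k_{ij} = Γ^k_{ji}):
Γ^r_{r r} = 2*r/(1 - r^2)
Γ^r_{θ θ} = (r^3 + r)/(r^2 - 1)
Γ^θ_{r θ} = (-r^2 - 1)/(r^3 - r)
R^r_{θ r θ} = ∂_r Γ^r_{θ θ} - ∂_θ Γ^r_{θ r} + Γ^r_{r m} Γ^m_{θ θ} - Γ^r_{θ m} Γ^m_{θ r}
  = ((r^4 - 4*r^2 - 1)/(r^2 - 1)^2) - (0) + (-2*r^2*(r^2 + 1)/(r^2 - 1)^2) - (-(r^2 + 1)^2/(r^2 - 1)^2) = -4*r^2/(r^2 - 1)^2
R^θ_{θ θ θ} = 0 (a repeated index in an antisymmetric pair)
R_{θθ} = R^r_{θ r θ} + R^θ_{θ θ θ} = (-4*r^2/(r^2 - 1)^2) + (0) = -4*r^2/(r^2 - 1)^2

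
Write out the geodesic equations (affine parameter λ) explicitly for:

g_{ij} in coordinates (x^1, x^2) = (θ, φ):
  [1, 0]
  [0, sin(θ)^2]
Geodesic equation: d^2x^k/dλ^2 + Γ^k_{ij} (dx^i/dλ)(dx^j/dλ) = 0.
Non-zero Christoffel symbols:
Γ^θ_{φ φ} = -sin(2*θ)/2
Γ^φ_{θ φ} = 1/tan(θ)
Substituting (the symmetric pair Γ^k_{ij}, Γ^k_{ji} combines into a factor 2):
d^2θ/dλ^2 - (sin(2*θ)/2) (dφ/dλ)^2 = 0
d^2φ/dλ^2 + (2/tan(θ)) (dθ/dλ)(dφ/dλ) = 0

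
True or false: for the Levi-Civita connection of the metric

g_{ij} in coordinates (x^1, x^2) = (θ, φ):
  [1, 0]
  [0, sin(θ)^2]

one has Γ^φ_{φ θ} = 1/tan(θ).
Γ^φ_{φ θ} = (1/2) g^{φφ} (∂_φ g_{φθ} + ∂_θ g_{φφ} - ∂_φ g_{φθ}) = (1/2)(1/sin(θ)^2)((0) + (sin(2*θ)) - (0)) = 1/tan(θ)
This equals the proposed value 1/tan(θ).
True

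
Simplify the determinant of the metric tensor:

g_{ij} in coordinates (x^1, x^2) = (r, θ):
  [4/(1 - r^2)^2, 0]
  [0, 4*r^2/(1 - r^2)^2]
For a 2×2 metric: det(g) = g_{11}·g_{22} - g_{12}·g_{21}
= (4/(1 - r^2)^2)·(4*r^2/(1 - r^2)^2) - (0)·(0)
= 16*r^2/(1 - r^2)^4 - 0
det(g) = 16*r^2/(1 - r^2)^4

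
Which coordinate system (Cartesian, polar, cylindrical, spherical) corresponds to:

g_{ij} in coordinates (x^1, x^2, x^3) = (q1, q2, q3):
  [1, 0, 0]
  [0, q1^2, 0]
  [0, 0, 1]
The line element ds^2 = dq1^2 + q1^2 dq2^2 + dq3^2 is dr^2 + r^2 dθ^2 + dz^2 with q1 = r, q2 = θ, q3 = z.
cylindrical coordinates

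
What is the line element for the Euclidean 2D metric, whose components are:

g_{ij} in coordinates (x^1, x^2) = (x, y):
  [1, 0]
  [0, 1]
ds^2 = g_{ij} dx^i dx^j; only the non-zero components contribute.
ds^2 = dx^2 + dy^2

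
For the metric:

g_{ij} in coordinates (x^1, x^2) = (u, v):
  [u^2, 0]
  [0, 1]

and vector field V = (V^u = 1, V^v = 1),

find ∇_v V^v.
Non-zero Christoffel symbols:
Γ^u_{u u} = 1/u
∇_v V^v = ∂_v V^v + Γ^v_{v j} V^j
  = (0) + (0)(1) + (0)(1)
  = 0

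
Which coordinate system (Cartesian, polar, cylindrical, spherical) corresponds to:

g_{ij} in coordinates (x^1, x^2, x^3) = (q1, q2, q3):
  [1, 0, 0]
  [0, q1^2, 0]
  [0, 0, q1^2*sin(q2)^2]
The line element ds^2 = dq1^2 + q1^2 dq2^2 + q1^2 sin(q2)^2 dq3^2 is dr^2 + r^2 dθ^2 + r^2 sin(θ)^2 dφ^2 with q1 = r, q2 = θ, q3 = φ.
spherical coordinates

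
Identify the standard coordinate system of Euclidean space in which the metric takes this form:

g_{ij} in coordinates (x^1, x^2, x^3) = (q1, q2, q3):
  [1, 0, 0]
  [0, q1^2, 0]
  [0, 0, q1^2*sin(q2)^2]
The line element ds^2 = dq1^2 + q1^2 dq2^2 + q1^2 sin(q2)^2 dq3^2 is dr^2 + r^2 dθ^2 + r^2 sin(θ)^2 dφ^2 with q1 = r, q2 = θ, q3 = φ.
spherical coordinates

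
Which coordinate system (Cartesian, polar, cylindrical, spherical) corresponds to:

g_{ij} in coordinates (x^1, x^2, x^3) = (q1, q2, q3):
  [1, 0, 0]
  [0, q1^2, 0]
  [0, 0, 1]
The line element ds^2 = dq1^2 + q1^2 dq2^2 + dq3^2 is dr^2 + r^2 dθ^2 + dz^2 with q1 = r, q2 = θ, q3 = z.
cylindrical coordinates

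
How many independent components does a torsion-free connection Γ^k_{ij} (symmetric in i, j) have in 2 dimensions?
Γ^k_{ij} has n choices for the upper index and n(n+1)/2 independent symmetric lower index pairs.
Total = 2 × 2×3/2 = 2 × 3 = 6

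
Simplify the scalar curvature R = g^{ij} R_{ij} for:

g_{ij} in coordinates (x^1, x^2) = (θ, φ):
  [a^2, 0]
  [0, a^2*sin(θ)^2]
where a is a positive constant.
Non-zero Christoffel symbols (Γ^k_{ij} = Γ^k_{ji}):
Γ^θ_{φ φ} = -sin(2*θ)/2
Γ^φ_{θ φ} = 1/tan(θ)
Ricci tensor (R_{ij} = R^k_{ikj}): R_{θθ} = 1, R_{θφ} = 0, R_{φφ} = sin(θ)^2
Inverse metric: g^{θθ} = 1/a^2, g^{φφ} = 1/(a^2*sin(θ)^2)
R = g^{ij} R_{ij} = (1/a^2)(1) + (1/(a^2*sin(θ)^2))(sin(θ)^2) = 2/a^2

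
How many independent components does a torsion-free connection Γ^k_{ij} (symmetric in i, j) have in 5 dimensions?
Γ^k_{ij} has n choices for the upper index and n(n+1)/2 independent symmetric lower index pairs.
Total = 5 × 5×6/2 = 5 × 15 = 75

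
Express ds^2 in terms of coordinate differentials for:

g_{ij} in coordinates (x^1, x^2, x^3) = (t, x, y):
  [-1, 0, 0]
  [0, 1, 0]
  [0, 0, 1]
ds^2 = g_{ij} dx^i dx^j; only the non-zero components contribute.
ds^2 = -dt^2 + dx^2 + dy^2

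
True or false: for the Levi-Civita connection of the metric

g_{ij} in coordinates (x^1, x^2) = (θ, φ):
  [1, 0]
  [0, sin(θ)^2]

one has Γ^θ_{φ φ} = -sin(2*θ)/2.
Γ^θ_{φ φ} = (1/2) g^{θθ} (∂_φ g_{θφ} + ∂_φ g_{θφ} - ∂_θ g_{φφ}) = (1/2)(1)((0) + (0) - (sin(2*θ))) = -sin(2*θ)/2
This equals the proposed value -sin(2*θ)/2.
True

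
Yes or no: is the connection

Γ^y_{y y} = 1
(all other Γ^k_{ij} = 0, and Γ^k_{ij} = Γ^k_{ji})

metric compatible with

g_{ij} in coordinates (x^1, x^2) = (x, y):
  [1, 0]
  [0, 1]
Using ∇_k g_{ij} = ∂_k g_{ij} - Γ^m_{ki} g_{mj} - Γ^m_{kj} g_{im}:
∇_y g_{yy} = (0) - (1) - (1) = -2 ≠ 0
So the connection is not metric compatible (it is not the Levi-Civita connection).
No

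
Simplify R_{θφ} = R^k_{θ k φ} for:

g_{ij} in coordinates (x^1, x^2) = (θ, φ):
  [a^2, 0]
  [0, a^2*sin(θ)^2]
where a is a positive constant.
Non-zero Christoffel symbols (Γ^k_{ij} = Γ^k_{ji}):
Γ^θ_{φ φ} = -sin(2*θ)/2
Γ^φ_{θ φ} = 1/tan(θ)
R^θ_{θ θ φ} = 0 (a repeated index in an antisymmetric pair)
R^φ_{θ φ φ} = 0 (a repeated index in an antisymmetric pair)
R_{θφ} = R^θ_{θ θ φ} + R^φ_{θ φ φ} = (0) + (0) = 0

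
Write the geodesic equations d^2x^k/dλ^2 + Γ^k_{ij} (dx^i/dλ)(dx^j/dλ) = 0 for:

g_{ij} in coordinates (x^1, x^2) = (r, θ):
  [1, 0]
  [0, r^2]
Geodesic equation: d^2x^k/dλ^2 + Γ^k_{ij} (dx^i/dλ)(dx^j/dλ) = 0.
Non-zero Christoffel symbols:
Γ^r_{θ θ} = -r
Γ^θ_{r θ} = 1/r
Substituting (the symmetric pair Γ^k_{ij}, Γ^k_{ji} combines into a factor 2):
d^2r/dλ^2 - r (dθ/dλ)^2 = 0
d^2θ/dλ^2 + (2/r) (dr/dλ)(dθ/dλ) = 0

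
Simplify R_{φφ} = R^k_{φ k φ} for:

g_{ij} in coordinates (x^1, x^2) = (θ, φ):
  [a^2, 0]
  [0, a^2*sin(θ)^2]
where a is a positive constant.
Non-zero Christoffel symbols (Γ^k_{ij} = Γ^k_{ji}):
Γ^θ_{φ φ} = -sin(2*θ)/2
Γ^φ_{θ φ} = 1/tan(θ)
R^θ_{φ θ φ} = ∂_θ Γ^θ_{φ φ} - ∂_φ Γ^θ_{φ θ} + Γ^θ_{θ m} Γ^m_{φ φ} - Γ^θ_{φ m} Γ^m_{φ θ}
  = (-cos(2*θ)) - (0) + (0) - (-cos(θ)^2) = sin(θ)^2
R^φ_{φ φ φ} = 0 (a repeated index in an antisymmetric pair)
R_{φφ} = R^θ_{φ θ φ} + R^φ_{φ φ φ} = (sin(θ)^2) + (0) = sin(θ)^2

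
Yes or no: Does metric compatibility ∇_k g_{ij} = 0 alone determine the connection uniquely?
One also needs vanishing torsion; metric compatibility plus torsion-freeness singles out the Levi-Civita connection.
No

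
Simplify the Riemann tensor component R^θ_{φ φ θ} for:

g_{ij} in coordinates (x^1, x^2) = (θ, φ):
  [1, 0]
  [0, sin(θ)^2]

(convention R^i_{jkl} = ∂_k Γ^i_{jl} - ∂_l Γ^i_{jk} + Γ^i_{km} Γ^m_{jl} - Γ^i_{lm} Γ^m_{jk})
Non-zero Christoffel symbols (Γ^k_{ij} = Γ^k_{ji}):
Γ^θ_{φ φ} = -sin(2*θ)/2
Γ^φ_{θ φ} = 1/tan(θ)
R^θ_{φ φ θ} = ∂_φ Γ^θ_{φ θ} - ∂_θ Γ^θ_{φ φ} + Γ^θ_{φ m} Γ^m_{φ θ} - Γ^θ_{θ m} Γ^m_{φ φ}
  = (0) - (-cos(2*θ)) + (-cos(θ)^2) - (0) = -sin(θ)^2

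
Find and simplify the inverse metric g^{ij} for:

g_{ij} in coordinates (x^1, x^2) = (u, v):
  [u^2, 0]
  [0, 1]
The metric is diagonal, so g^{ij} is diagonal with entries 1/g_{ii}: diag(1/(u^2), 1).
g^{ij}:
  [1/u^2, 0]
  [0, 1]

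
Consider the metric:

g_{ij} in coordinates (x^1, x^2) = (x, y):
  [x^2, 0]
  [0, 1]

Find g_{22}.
With x^1 = x, x^2 = y, g_{22} = g_{yy} is the row-2, column-2 entry of the matrix.
g_{22} = 1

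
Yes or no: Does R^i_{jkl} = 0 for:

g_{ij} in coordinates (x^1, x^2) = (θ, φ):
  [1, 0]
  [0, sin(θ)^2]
Non-zero Christoffel symbols:
Γ^θ_{φ φ} = -sin(2*θ)/2
Γ^φ_{θ φ} = 1/tan(θ)
Ricci tensor: R_{θθ} = 1, R_{θφ} = 0, R_{φφ} = sin(θ)^2
The Ricci tensor is non-zero, so the Riemann tensor is non-zero: not flat.
No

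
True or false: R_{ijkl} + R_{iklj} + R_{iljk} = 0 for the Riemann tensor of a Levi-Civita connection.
This is the first (algebraic) Bianchi identity.
True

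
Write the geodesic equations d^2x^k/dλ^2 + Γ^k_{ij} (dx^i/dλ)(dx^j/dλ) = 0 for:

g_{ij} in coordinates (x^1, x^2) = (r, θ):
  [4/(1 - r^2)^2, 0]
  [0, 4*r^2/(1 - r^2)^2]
Geodesic equation: d^2x^k/dλ^2 + Γ^k_{ij} (dx^i/dλ)(dx^j/dλ) = 0.
Non-zero Christoffel symbols:
Γ^r_{r r} = 2*r/(1 - r^2)
Γ^r_{θ θ} = (r^3 + r)/(r^2 - 1)
Γ^θ_{r θ} = (-r^2 - 1)/(r^3 - r)
Substituting (the symmetric pair Γ^k_{ij}, Γ^k_{ji} combines into a factor 2):
d^2r/dλ^2 + (2*r/(1 - r^2)) (dr/dλ)^2 + ((r^3 + r)/(r^2 - 1)) (dθ/dλ)^2 = 0
d^2θ/dλ^2 + ((-2*r^2 - 2)/(r^3 - r)) (dr/dλ)(dθ/dλ) = 0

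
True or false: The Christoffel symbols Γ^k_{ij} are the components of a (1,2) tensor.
Under a change of coordinates Γ picks up an inhomogeneous term ∂²x/∂x'∂x'; e.g. Γ = 0 in Cartesian coordinates but Γ^r_{θθ} = -r in polar coordinates on the same flat plane.
False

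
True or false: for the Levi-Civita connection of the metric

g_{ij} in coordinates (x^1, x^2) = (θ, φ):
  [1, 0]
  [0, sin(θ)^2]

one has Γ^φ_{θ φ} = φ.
Γ^φ_{θ φ} = (1/2) g^{φφ} (∂_θ g_{φφ} + ∂_φ g_{φθ} - ∂_φ g_{θφ}) = (1/2)(1/sin(θ)^2)((sin(2*θ)) + (0) - (0)) = 1/tan(θ)
This differs from the proposed value φ.
False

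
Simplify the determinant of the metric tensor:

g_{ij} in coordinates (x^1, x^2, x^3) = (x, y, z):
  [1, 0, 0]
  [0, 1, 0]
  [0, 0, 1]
Diagonal metric: det(g) = g_{11}·g_{22}·g_{33}
= (1)·(1)·(1)
det(g) = 1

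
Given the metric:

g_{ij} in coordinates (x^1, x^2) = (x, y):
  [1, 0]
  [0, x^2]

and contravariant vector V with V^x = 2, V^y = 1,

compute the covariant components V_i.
V_i = g_{ij} V^j:
V_x = (1)(2) + (0)(1) = 2
V_y = (0)(2) + (x^2)(1) = x^2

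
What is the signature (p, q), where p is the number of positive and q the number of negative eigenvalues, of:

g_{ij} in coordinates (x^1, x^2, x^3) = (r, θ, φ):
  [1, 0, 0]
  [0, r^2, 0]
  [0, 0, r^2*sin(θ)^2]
The metric is diagonal, so its eigenvalues are the diagonal entries: 1, r^2, r^2*sin(θ)^2 (at a generic point, where coordinate-dependent entries are positive).
3 positive, 0 negative.
(3, 0) - Riemannian (positive definite)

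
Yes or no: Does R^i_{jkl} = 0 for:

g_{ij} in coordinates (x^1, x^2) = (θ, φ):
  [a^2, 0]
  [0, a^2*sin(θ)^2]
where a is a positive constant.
Non-zero Christoffel symbols:
Γ^θ_{φ φ} = -sin(2*θ)/2
Γ^φ_{θ φ} = 1/tan(θ)
Ricci tensor: R_{θθ} = 1, R_{θφ} = 0, R_{φφ} = sin(θ)^2
The Ricci tensor is non-zero, so the Riemann tensor is non-zero: not flat.
No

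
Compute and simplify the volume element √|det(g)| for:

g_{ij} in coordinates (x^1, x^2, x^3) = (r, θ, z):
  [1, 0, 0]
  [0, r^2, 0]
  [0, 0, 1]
det(g) = r^2
√|det(g)| = r
Volume element: dV = r dr dθ dz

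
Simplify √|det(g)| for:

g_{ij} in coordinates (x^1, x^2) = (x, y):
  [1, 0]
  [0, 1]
det(g) = 1
√|det(g)| = 1
Volume element: dV = 1 dx dy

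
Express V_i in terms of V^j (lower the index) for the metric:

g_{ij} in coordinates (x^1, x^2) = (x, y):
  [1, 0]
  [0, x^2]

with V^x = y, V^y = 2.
V_i = g_{ij} V^j:
V_x = (1)(y) + (0)(2) = y
V_y = (0)(y) + (x^2)(2) = 2*x^2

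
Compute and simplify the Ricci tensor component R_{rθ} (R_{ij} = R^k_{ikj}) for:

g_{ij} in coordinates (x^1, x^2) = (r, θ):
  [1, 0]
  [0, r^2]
Non-zero Christoffel symbols (Γ^k_{ij} = Γ^k_{ji}):
Γ^r_{θ θ} = -r
Γ^θ_{r θ} = 1/r
R^r_{r r θ} = 0 (a repeated index in an antisymmetric pair)
R^θ_{r θ θ} = 0 (a repeated index in an antisymmetric pair)
R_{rθ} = R^r_{r r θ} + R^θ_{r θ θ} = (0) + (0) = 0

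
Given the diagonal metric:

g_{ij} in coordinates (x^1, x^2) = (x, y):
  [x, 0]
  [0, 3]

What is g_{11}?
With x^1 = x, x^2 = y, g_{11} = g_{xx} is the row-1, column-1 entry of the matrix.
g_{11} = x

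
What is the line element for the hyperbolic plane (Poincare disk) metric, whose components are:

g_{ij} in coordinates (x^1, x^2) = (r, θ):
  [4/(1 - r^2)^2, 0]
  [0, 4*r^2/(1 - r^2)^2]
ds^2 = g_{ij} dx^i dx^j; only the non-zero components contribute.
ds^2 = (4/(1 - r^2)^2) dr^2 + (4*r^2/(1 - r^2)^2) dθ^2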